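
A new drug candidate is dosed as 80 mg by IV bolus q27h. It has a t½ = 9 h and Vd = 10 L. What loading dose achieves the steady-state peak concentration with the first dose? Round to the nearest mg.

91 mg

f = (1/2)^(27/9) ≈ 0.125000; accumulation ratio R = 1/(1−f) ≈ 1.14286.
Loading dose to hit Cmax,ss on first dose: D_load = D_maint·R ≈ 80 × 1.14286 ≈ 91.43 mg.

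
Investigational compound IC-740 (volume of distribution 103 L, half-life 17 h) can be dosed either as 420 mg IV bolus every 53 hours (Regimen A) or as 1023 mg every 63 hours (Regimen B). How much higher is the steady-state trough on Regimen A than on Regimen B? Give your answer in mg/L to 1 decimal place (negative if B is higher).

-0.3 mg/L

Regimen A: f = (1/2)^(53/17) ≈ 0.1152; Cmin,ss = (420/103)·f/(1−f) ≈ 0.531 mg/L.
Regimen B: f = (1/2)^(63/17) ≈ 0.0766; Cmin,ss = (1023/103)·f/(1−f) ≈ 0.824 mg/L.
Difference ≈ 0.531 − 0.824 ≈ -0.293 mg/L.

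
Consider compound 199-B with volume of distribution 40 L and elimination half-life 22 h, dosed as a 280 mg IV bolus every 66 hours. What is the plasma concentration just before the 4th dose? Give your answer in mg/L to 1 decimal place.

f = (1/2)^(τ/t½) = (1/2)^(66/22) ≈ 0.1250.
C₀ = D/Vd = 280/40 ≈ 7.000 mg/L.
Before the 4th dose, 3 doses have been given. Superposition: Cmin = C₀·(f + f² + … + f^3).
≈ 7.000 × (0.1250 + 0.0156 + 0.0020) ≈ 7.000 × 0.1426 ≈ 0.998 mg/L.

1.0 mg/L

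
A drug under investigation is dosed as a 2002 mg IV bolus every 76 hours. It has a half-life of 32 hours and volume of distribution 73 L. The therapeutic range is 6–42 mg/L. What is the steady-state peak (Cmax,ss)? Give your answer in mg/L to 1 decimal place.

τ/t½ = 76/32 ≈ 2.375, so fraction remaining f = (1/2)^(76/32) ≈ 0.1928.
At steady state, accumulation factor R = 1/(1 − e^(−kτ)) ≈ 1.2389.
Single-dose peak C₀ = D/Vd = 2002/73 ≈ 27.425 mg/L.
Steady-state peak Cmax,ss = C₀·R ≈ 27.425 × 1.2389 ≈ 33.977 mg/L.
Peak 34.0 mg/L vs MTC 42 mg/L: below toxic threshold.

34.0 mg/L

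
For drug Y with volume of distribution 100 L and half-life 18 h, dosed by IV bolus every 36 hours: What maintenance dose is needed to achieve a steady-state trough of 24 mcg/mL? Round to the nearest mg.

τ/t½ = 36/18 ≈ 2, so f = (1/2)^(36/18) ≈ 0.250000.
Cmin,ss = (D/Vd)·f/(1−f), so D = Cmin,ss·Vd·(1−f)/f.
D = 24 × 100 × (1−f)/f ≈ 24 × 100 × 3.00000 ≈ 7200.00 mg.

7200 mg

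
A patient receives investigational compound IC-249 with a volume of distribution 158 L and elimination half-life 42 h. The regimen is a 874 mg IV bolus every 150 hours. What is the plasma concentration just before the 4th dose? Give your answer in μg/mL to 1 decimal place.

0.5 μg/mL

f = (1/2)^(τ/t½) = (1/2)^(150/42) ≈ 0.0841.
C₀ = D/Vd = 874/158 ≈ 5.532 μg/mL.
Before the 4th dose, 3 doses have been given. Superposition: Cmin = C₀·(f + f² + … + f^3).
≈ 5.532 × (0.0841 + 0.0071 + 0.0006) ≈ 5.532 × 0.0918 ≈ 0.508 μg/mL.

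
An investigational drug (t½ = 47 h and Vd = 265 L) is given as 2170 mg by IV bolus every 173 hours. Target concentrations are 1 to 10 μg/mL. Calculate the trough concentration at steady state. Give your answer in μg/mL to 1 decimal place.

Over one 173-h interval, 173/47 ≈ 3.6809 half-lives elapse, leaving f ≈ 0.0780 of each dose.
Each bolus raises the concentration by D/Vd = 2170/265 ≈ 8.189 μg/mL.
Steady-state trough Cmin,ss = C₀·f/(1−f) ≈ 8.189 × 0.0780/0.9220 ≈ 0.693 μg/mL.
Trough 0.7 μg/mL vs MEC 1 μg/mL: subtherapeutic.

0.7 μg/mL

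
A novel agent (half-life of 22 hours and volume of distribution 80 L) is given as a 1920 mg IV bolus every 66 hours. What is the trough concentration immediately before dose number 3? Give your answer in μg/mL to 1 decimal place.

f = (1/2)^(τ/t½) = (1/2)^(66/22) ≈ 0.1250.
C₀ = D/Vd = 1920/80 ≈ 24.000 μg/mL.
Before the 3rd dose, 2 doses have been given. Superposition: Cmin = C₀·(f + f²).
≈ 24.000 × (0.1250 + 0.0156) ≈ 24.000 × 0.1406 ≈ 3.374 μg/mL.

3.4 μg/mL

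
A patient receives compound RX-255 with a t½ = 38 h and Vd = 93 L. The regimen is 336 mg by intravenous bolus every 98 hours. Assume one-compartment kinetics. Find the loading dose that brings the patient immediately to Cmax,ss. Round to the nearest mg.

f = (1/2)^(98/38) ≈ 0.167363; accumulation ratio R = 1/(1−f) ≈ 1.20100.
Loading dose to hit Cmax,ss on first dose: D_load = D_maint·R ≈ 336 × 1.20100 ≈ 403.54 mg.

404 mg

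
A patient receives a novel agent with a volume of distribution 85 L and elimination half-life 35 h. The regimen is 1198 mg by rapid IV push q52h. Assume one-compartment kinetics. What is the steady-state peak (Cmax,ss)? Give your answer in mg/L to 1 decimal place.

21.9 mg/L

τ/t½ = 52/35 ≈ 1.4857, so fraction remaining f = (1/2)^(52/35) ≈ 0.3571.
Accumulation ratio R = 1/(1 − f) ≈ 1/0.6429 ≈ 1.5555.
Single-dose peak C₀ = D/Vd = 1198/85 ≈ 14.094 mg/L.
Cmax,ss = C₀/(1 − f) ≈ 14.094/0.6429 ≈ 21.923 mg/L.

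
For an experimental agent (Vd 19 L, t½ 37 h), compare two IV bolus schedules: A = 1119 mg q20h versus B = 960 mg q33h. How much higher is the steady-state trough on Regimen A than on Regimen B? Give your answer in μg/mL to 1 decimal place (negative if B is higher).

70.5 μg/mL

Regimen A: f = (1/2)^(20/37) ≈ 0.6875; Cmin,ss = (1119/19)·f/(1−f) ≈ 129.568 μg/mL.
Regimen B: f = (1/2)^(33/37) ≈ 0.5389; Cmin,ss = (960/19)·f/(1−f) ≈ 59.051 μg/mL.
Difference ≈ 129.568 − 59.051 ≈ 70.517 μg/mL.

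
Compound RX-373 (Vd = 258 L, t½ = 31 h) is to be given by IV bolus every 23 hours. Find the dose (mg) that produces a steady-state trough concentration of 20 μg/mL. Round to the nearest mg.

τ/t½ = 23/31 ≈ 0.74194, so f = (1/2)^(23/31) ≈ 0.597937.
Cmin,ss = (D/Vd)·f/(1−f), so D = Cmin,ss·Vd·(1−f)/f.
D = 20 × 258 × (1−f)/f ≈ 20 × 258 × 0.67242 ≈ 3469.69 mg.

3470 mg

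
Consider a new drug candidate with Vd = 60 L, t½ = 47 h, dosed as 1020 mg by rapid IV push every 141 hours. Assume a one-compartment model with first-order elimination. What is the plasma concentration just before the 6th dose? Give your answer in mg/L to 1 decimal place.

f = (1/2)^(τ/t½) = (1/2)^(141/47) ≈ 0.1250.
C₀ = D/Vd = 1020/60 ≈ 17.000 mg/L.
Before the 6th dose, 5 doses have been given. Superposition: Cmin = C₀·(f + f² + … + f^5).
≈ 17.000 × (0.1250 + 0.0156 + 0.0020 + 0.0002 + 0.0000) ≈ 17.000 × 0.1428 ≈ 2.428 mg/L.

2.4 mg/L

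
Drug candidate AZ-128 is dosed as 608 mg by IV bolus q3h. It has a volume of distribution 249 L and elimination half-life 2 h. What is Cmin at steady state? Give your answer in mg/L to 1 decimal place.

Over one 3-h interval, 3/2 ≈ 1.5 half-lives elapse, leaving f ≈ 0.3536 of each dose.
At steady state, accumulation factor R = 1/(1 − e^(−kτ)) ≈ 1.5470.
Single-dose peak C₀ = D/Vd = 608/249 ≈ 2.442 mg/L.
Steady-state peak Cmax,ss = C₀·R ≈ 2.442 × 1.5470 ≈ 3.778 mg/L.
One interval later, Cmin,ss = Cmax,ss·e^(−kτ) ≈ 3.778 × 0.3536 ≈ 1.336 mg/L.

1.3 mg/L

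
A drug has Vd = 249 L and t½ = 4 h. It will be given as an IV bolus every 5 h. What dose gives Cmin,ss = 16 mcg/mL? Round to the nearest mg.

5492 mg

τ/t½ = 5/4 ≈ 1.25, so f = (1/2)^(5/4) ≈ 0.420448.
Cmin,ss = (D/Vd)·f/(1−f), so D = Cmin,ss·Vd·(1−f)/f.
D = 16 × 249 × (1−f)/f ≈ 16 × 249 × 1.37842 ≈ 5491.63 mg.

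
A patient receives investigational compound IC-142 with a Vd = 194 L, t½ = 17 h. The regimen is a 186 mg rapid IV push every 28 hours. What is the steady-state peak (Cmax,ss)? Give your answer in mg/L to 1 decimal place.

1.4 mg/L

Over one 28-h interval, 28/17 ≈ 1.6471 half-lives elapse, leaving f ≈ 0.3193 of each dose.
Accumulation ratio R = 1/(1 − f) ≈ 1/0.6807 ≈ 1.4691.
Single-dose peak C₀ = D/Vd = 186/194 ≈ 0.959 mg/L.
Steady-state peak Cmax,ss = C₀·R ≈ 0.959 × 1.4691 ≈ 1.409 mg/L.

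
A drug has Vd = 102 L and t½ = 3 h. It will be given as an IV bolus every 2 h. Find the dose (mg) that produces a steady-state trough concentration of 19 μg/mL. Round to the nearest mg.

1138 mg

τ/t½ = 2/3 ≈ 0.66667, so f = (1/2)^(2/3) ≈ 0.629961.
Cmin,ss = (D/Vd)·f/(1−f), so D = Cmin,ss·Vd·(1−f)/f.
D = 19 × 102 × (1−f)/f ≈ 19 × 102 × 0.58740 ≈ 1138.38 mg.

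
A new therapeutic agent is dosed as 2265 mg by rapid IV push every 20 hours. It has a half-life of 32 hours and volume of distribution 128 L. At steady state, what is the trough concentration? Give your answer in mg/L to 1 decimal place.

32.6 mg/L

k = ln2/t½ = ln2/32 ≈ 0.021661 h⁻¹; fraction remaining f = e^(−kτ) = e^(−0.021661×20) ≈ 0.6484.
At steady state, accumulation factor R = 1/(1 − e^(−kτ)) ≈ 2.8441.
Each bolus raises the concentration by D/Vd = 2265/128 ≈ 17.695 mg/L.
Cmax,ss = C₀/(1 − f) ≈ 17.695/0.3516 ≈ 50.327 mg/L.
Steady-state trough Cmin,ss = Cmax,ss·f ≈ 50.327 × 0.6484 ≈ 32.632 mg/L.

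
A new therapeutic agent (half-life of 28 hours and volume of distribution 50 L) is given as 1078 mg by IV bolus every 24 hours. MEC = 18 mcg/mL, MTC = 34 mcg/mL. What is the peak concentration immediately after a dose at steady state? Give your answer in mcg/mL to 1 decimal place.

48.1 mcg/mL

τ/t½ = 24/28 ≈ 0.85714, so fraction remaining f = (1/2)^(24/28) ≈ 0.5520.
At steady state, accumulation factor R = 1/(1 − e^(−kτ)) ≈ 2.2321.
Each bolus raises the concentration by D/Vd = 1078/50 ≈ 21.560 mcg/mL.
Cmax,ss = C₀/(1 − f) ≈ 21.560/0.4480 ≈ 48.125 mcg/mL.
Peak 48.1 mcg/mL vs MTC 34 mcg/mL: exceeds toxic threshold.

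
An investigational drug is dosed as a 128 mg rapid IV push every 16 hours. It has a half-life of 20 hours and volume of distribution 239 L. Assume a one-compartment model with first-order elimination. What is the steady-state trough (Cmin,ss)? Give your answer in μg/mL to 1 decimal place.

Over one 16-h interval, 16/20 ≈ 0.8 half-lives elapse, leaving f ≈ 0.5743 of each dose.
Single-dose peak C₀ = D/Vd = 128/239 ≈ 0.536 μg/mL.
Steady-state trough Cmin,ss = C₀·f/(1−f) ≈ 0.536 × 0.5743/0.4257 ≈ 0.723 μg/mL.

0.7 μg/mL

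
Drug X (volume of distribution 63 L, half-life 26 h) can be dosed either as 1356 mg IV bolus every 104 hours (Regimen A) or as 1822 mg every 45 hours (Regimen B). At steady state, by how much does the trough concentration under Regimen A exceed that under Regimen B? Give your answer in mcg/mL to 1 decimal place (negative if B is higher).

Regimen A: f = (1/2)^(104/26) ≈ 0.0625; Cmin,ss = (1356/63)·f/(1−f) ≈ 1.435 mcg/mL.
Regimen B: f = (1/2)^(45/26) ≈ 0.3013; Cmin,ss = (1822/63)·f/(1−f) ≈ 12.471 mcg/mL.
Difference ≈ 1.435 − 12.471 ≈ -11.036 mcg/mL.

-11.0 mcg/mL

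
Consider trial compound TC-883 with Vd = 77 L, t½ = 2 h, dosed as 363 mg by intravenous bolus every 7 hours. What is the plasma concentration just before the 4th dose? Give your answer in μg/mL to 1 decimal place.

0.5 μg/mL

f = (1/2)^(τ/t½) = (1/2)^(7/2) ≈ 0.0884.
C₀ = D/Vd = 363/77 ≈ 4.714 μg/mL.
Before the 4th dose, 3 doses have been given. Superposition: Cmin = C₀·(f + f² + … + f^3).
≈ 4.714 × (0.0884 + 0.0078 + 0.0007) ≈ 4.714 × 0.0969 ≈ 0.457 μg/mL.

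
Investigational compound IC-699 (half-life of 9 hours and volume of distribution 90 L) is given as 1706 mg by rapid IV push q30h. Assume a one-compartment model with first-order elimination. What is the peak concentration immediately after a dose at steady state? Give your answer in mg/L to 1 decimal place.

21.0 mg/L

k = ln2/t½ = ln2/9 ≈ 0.077016 h⁻¹; fraction remaining f = e^(−kτ) = e^(−0.077016×30) ≈ 0.0992.
Accumulation ratio R = 1/(1 − f) ≈ 1/0.9008 ≈ 1.1101.
Each bolus raises the concentration by D/Vd = 1706/90 ≈ 18.956 mg/L.
Cmax,ss = C₀/(1 − f) ≈ 18.956/0.9008 ≈ 21.044 mg/L.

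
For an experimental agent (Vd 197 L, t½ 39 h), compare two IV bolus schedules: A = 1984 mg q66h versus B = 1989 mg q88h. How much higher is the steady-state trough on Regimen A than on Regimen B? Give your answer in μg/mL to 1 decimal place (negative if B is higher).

Regimen A: f = (1/2)^(66/39) ≈ 0.3094; Cmin,ss = (1984/197)·f/(1−f) ≈ 4.512 μg/mL.
Regimen B: f = (1/2)^(88/39) ≈ 0.2093; Cmin,ss = (1989/197)·f/(1−f) ≈ 2.673 μg/mL.
Difference ≈ 4.512 − 2.673 ≈ 1.839 μg/mL.

1.8 μg/mL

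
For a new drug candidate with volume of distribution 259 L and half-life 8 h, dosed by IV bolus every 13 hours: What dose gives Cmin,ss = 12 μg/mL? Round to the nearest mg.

6478 mg

τ/t½ = 13/8 ≈ 1.625, so f = (1/2)^(13/8) ≈ 0.324210.
Cmin,ss = (D/Vd)·f/(1−f), so D = Cmin,ss·Vd·(1−f)/f.
D = 12 × 259 × (1−f)/f ≈ 12 × 259 × 2.08442 ≈ 6478.38 mg.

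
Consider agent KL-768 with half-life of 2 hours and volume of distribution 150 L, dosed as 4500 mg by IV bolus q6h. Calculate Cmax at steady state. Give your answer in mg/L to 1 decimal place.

The dosing interval is 3 half-lives, so f = 2^(−3) = 0.125.
At steady state, R = 1/(1 − 0.125) = 8/7.
Single-dose peak C₀ = D/Vd = 4500/150 = 30 mg/L.
Steady-state peak Cmax,ss = C₀·R = 30 × 8/7 ≈ 34.286 mg/L.

34.3 mg/L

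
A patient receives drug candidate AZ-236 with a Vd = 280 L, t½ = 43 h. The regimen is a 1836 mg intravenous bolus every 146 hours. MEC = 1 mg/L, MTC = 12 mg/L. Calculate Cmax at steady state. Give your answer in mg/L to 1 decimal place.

Over one 146-h interval, 146/43 ≈ 3.3953 half-lives elapse, leaving f ≈ 0.0950 of each dose.
At steady state, accumulation factor R = 1/(1 − e^(−kτ)) ≈ 1.1050.
Each bolus raises the concentration by D/Vd = 1836/280 ≈ 6.557 mg/L.
Steady-state peak Cmax,ss = C₀·R ≈ 6.557 × 1.1050 ≈ 7.245 mg/L.
Peak 7.2 mg/L vs MTC 12 mg/L: below toxic threshold.

7.2 mg/L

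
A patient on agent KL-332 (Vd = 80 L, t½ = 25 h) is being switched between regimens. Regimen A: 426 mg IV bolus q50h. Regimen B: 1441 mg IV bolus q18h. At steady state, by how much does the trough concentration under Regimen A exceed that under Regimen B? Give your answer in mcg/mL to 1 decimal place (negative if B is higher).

-26.1 mcg/mL

Regimen A: f = (1/2)^(50/25) ≈ 0.2500; Cmin,ss = (426/80)·f/(1−f) ≈ 1.775 mcg/mL.
Regimen B: f = (1/2)^(18/25) ≈ 0.6071; Cmin,ss = (1441/80)·f/(1−f) ≈ 27.832 mcg/mL.
Difference ≈ 1.775 − 27.832 ≈ -26.057 mcg/mL.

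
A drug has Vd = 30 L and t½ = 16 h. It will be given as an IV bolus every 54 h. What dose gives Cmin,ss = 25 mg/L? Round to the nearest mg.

τ/t½ = 54/16 ≈ 3.375, so f = (1/2)^(54/16) ≈ 0.096388.
Cmin,ss = (D/Vd)·f/(1−f), so D = Cmin,ss·Vd·(1−f)/f.
D = 25 × 30 × (1−f)/f ≈ 25 × 30 × 9.37474 ≈ 7031.05 mg.

7031 mg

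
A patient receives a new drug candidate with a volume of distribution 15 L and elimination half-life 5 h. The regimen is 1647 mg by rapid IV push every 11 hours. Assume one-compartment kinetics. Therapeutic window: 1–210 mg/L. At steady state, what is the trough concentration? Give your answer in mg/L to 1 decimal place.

Over one 11-h interval, 11/5 ≈ 2.2 half-lives elapse, leaving f ≈ 0.2176 of each dose.
Single-dose peak C₀ = D/Vd = 1647/15 ≈ 109.800 mg/L.
Steady-state trough Cmin,ss = C₀·f/(1−f) ≈ 109.800 × 0.2176/0.7824 ≈ 30.537 mg/L.
Trough 30.5 mg/L vs MEC 1 mg/L: adequate.

30.5 mg/L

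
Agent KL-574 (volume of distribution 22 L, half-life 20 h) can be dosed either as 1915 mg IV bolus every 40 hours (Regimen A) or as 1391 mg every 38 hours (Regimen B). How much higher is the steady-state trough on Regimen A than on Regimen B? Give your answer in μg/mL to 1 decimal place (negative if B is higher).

Regimen A: f = (1/2)^(40/20) ≈ 0.2500; Cmin,ss = (1915/22)·f/(1−f) ≈ 29.015 μg/mL.
Regimen B: f = (1/2)^(38/20) ≈ 0.2679; Cmin,ss = (1391/22)·f/(1−f) ≈ 23.137 μg/mL.
Difference ≈ 29.015 − 23.137 ≈ 5.878 μg/mL.

5.9 μg/mL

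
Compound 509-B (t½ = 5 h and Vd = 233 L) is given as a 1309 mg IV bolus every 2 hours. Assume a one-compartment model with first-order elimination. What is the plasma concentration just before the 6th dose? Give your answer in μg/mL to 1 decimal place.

f = (1/2)^(τ/t½) = (1/2)^(2/5) ≈ 0.7579.
C₀ = D/Vd = 1309/233 ≈ 5.618 μg/mL.
Before the 6th dose, 5 doses have been given. Superposition: Cmin = C₀·(f + f² + … + f^5).
≈ 5.618 × (0.7579 + 0.5744 + 0.4353 + 0.3299 + 0.2501) ≈ 5.618 × 2.3476 ≈ 13.189 μg/mL.

13.2 μg/mL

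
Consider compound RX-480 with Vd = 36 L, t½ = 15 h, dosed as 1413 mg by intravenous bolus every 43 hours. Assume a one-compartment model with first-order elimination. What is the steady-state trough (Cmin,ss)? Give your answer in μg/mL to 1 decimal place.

6.2 μg/mL

τ/t½ = 43/15 ≈ 2.8667, so fraction remaining f = (1/2)^(43/15) ≈ 0.1371.
Each bolus raises the concentration by D/Vd = 1413/36 ≈ 39.250 μg/mL.
Steady-state trough Cmin,ss = C₀·f/(1−f) ≈ 39.250 × 0.1371/0.8629 ≈ 6.236 μg/mL.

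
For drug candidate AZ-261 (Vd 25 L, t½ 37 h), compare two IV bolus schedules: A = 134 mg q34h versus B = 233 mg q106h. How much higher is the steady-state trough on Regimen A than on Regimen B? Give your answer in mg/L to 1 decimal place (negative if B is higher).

Regimen A: f = (1/2)^(34/37) ≈ 0.5289; Cmin,ss = (134/25)·f/(1−f) ≈ 6.018 mg/L.
Regimen B: f = (1/2)^(106/37) ≈ 0.1373; Cmin,ss = (233/25)·f/(1−f) ≈ 1.483 mg/L.
Difference ≈ 6.018 − 1.483 ≈ 4.535 mg/L.

4.5 mg/L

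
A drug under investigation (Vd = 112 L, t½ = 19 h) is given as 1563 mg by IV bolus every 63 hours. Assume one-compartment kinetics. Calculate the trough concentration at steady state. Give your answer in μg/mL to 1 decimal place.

1.6 μg/mL

Over one 63-h interval, 63/19 ≈ 3.3158 half-lives elapse, leaving f ≈ 0.1004 of each dose.
Accumulation ratio R = 1/(1 − f) ≈ 1/0.8996 ≈ 1.1116.
Single-dose peak C₀ = D/Vd = 1563/112 ≈ 13.955 μg/mL.
Cmax,ss = C₀/(1 − f) ≈ 13.955/0.8996 ≈ 15.512 μg/mL.
One interval later, Cmin,ss = Cmax,ss·e^(−kτ) ≈ 15.512 × 0.1004 ≈ 1.557 μg/mL.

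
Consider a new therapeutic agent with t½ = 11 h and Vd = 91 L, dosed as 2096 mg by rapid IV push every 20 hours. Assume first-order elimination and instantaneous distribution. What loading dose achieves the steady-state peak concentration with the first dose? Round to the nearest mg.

f = (1/2)^(20/11) ≈ 0.283578; accumulation ratio R = 1/(1−f) ≈ 1.39583.
Loading dose to hit Cmax,ss on first dose: D_load = D_maint·R ≈ 2096 × 1.39583 ≈ 2925.66 mg.

2926 mg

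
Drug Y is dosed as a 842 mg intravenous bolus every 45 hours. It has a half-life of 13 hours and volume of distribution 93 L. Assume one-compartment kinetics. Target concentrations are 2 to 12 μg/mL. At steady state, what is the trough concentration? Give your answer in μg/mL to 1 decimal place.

k = ln2/t½ = ln2/13 ≈ 0.053319 h⁻¹; fraction remaining f = e^(−kτ) = e^(−0.053319×45) ≈ 0.0908.
Accumulation ratio R = 1/(1 − f) ≈ 1/0.9092 ≈ 1.0999.
Each bolus raises the concentration by D/Vd = 842/93 ≈ 9.054 μg/mL.
Steady-state peak Cmax,ss = C₀·R ≈ 9.054 × 1.0999 ≈ 9.958 μg/mL.
Steady-state trough Cmin,ss = Cmax,ss·f ≈ 9.958 × 0.0908 ≈ 0.904 μg/mL.
Trough 0.9 μg/mL vs MEC 2 μg/mL: subtherapeutic.

0.9 μg/mL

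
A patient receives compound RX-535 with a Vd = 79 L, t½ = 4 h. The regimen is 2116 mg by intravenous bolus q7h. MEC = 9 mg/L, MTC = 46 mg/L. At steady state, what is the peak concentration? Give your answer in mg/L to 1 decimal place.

Over one 7-h interval, 7/4 ≈ 1.75 half-lives elapse, leaving f ≈ 0.2973 of each dose.
At steady state, accumulation factor R = 1/(1 − e^(−kτ)) ≈ 1.4231.
Each bolus raises the concentration by D/Vd = 2116/79 ≈ 26.785 mg/L.
Cmax,ss = C₀/(1 − f) ≈ 26.785/0.7027 ≈ 38.117 mg/L.
Peak 38.1 mg/L vs MTC 46 mg/L: below toxic threshold.

38.1 mg/L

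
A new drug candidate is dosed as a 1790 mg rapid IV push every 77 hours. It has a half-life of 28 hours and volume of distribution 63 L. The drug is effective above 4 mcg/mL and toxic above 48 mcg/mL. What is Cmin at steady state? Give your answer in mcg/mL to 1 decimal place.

k = ln2/t½ = ln2/28 ≈ 0.024755 h⁻¹; fraction remaining f = e^(−kτ) = e^(−0.024755×77) ≈ 0.1487.
Single-dose peak C₀ = D/Vd = 1790/63 ≈ 28.413 mcg/mL.
Steady-state trough Cmin,ss = C₀·f/(1−f) ≈ 28.413 × 0.1487/0.8513 ≈ 4.963 mcg/mL.
Trough 5.0 mcg/mL vs MEC 4 mcg/mL: adequate.

5.0 mcg/mL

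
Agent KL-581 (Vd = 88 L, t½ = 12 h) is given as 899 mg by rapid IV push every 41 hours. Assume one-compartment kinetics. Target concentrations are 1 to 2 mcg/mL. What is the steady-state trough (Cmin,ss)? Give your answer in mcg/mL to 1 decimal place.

Over one 41-h interval, 41/12 ≈ 3.4167 half-lives elapse, leaving f ≈ 0.0936 of each dose.
Single-dose peak C₀ = D/Vd = 899/88 ≈ 10.216 mcg/mL.
Steady-state trough Cmin,ss = C₀·f/(1−f) ≈ 10.216 × 0.0936/0.9064 ≈ 1.055 mcg/mL.
Trough 1.1 mcg/mL vs MEC 1 mcg/mL: adequate.

1.1 mcg/mL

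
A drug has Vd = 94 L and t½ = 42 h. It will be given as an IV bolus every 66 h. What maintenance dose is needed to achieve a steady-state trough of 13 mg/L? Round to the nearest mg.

τ/t½ = 66/42 ≈ 1.5714, so f = (1/2)^(66/42) ≈ 0.336475.
Cmin,ss = (D/Vd)·f/(1−f), so D = Cmin,ss·Vd·(1−f)/f.
D = 13 × 94 × (1−f)/f ≈ 13 × 94 × 1.97199 ≈ 2409.77 mg.

2410 mg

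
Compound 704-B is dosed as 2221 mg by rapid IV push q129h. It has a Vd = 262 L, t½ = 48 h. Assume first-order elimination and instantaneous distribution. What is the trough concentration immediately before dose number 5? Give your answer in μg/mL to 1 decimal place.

1.6 μg/mL

f = (1/2)^(τ/t½) = (1/2)^(129/48) ≈ 0.1552.
C₀ = D/Vd = 2221/262 ≈ 8.477 μg/mL.
Before the 5th dose, 4 doses have been given. Superposition: Cmin = C₀·(f + f² + … + f^4).
≈ 8.477 × (0.1552 + 0.0241 + 0.0037 + 0.0006) ≈ 8.477 × 0.1836 ≈ 1.556 μg/mL.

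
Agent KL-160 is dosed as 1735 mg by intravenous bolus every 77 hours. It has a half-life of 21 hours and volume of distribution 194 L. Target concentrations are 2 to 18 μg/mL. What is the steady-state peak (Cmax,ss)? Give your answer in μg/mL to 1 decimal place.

9.7 μg/mL

Over one 77-h interval, 77/21 ≈ 3.6667 half-lives elapse, leaving f ≈ 0.0787 of each dose.
At steady state, accumulation factor R = 1/(1 − e^(−kτ)) ≈ 1.0854.
Single-dose peak C₀ = D/Vd = 1735/194 ≈ 8.943 μg/mL.
Cmax,ss = C₀/(1 − f) ≈ 8.943/0.9213 ≈ 9.707 μg/mL.
Peak 9.7 μg/mL vs MTC 18 μg/mL: below toxic threshold.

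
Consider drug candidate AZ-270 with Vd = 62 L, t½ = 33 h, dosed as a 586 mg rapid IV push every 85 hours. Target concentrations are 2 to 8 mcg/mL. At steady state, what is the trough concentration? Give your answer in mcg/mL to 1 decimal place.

1.9 mcg/mL

Over one 85-h interval, 85/33 ≈ 2.5758 half-lives elapse, leaving f ≈ 0.1677 of each dose.
Each bolus raises the concentration by D/Vd = 586/62 ≈ 9.452 mcg/mL.
Steady-state trough Cmin,ss = C₀·f/(1−f) ≈ 9.452 × 0.1677/0.8323 ≈ 1.904 mcg/mL.
Trough 1.9 mcg/mL vs MEC 2 mcg/mL: subtherapeutic.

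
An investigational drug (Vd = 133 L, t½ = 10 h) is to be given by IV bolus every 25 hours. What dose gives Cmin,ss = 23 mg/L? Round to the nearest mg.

τ/t½ = 25/10 ≈ 2.5, so f = (1/2)^(25/10) ≈ 0.176777.
Cmin,ss = (D/Vd)·f/(1−f), so D = Cmin,ss·Vd·(1−f)/f.
D = 23 × 133 × (1−f)/f ≈ 23 × 133 × 4.65684 ≈ 14245.27 mg.

14245 mg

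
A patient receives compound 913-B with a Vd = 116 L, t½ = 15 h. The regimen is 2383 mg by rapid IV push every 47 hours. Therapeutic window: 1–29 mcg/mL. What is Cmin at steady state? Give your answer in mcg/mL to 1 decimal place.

τ/t½ = 47/15 ≈ 3.1333, so fraction remaining f = (1/2)^(47/15) ≈ 0.1140.
At steady state, accumulation factor R = 1/(1 − e^(−kτ)) ≈ 1.1287.
Single-dose peak C₀ = D/Vd = 2383/116 ≈ 20.543 mcg/mL.
Steady-state peak Cmax,ss = C₀·R ≈ 20.543 × 1.1287 ≈ 23.187 mcg/mL.
One interval later, Cmin,ss = Cmax,ss·e^(−kτ) ≈ 23.187 × 0.1140 ≈ 2.643 mcg/mL.
Trough 2.6 mcg/mL vs MEC 1 mcg/mL: adequate.

2.6 mcg/mL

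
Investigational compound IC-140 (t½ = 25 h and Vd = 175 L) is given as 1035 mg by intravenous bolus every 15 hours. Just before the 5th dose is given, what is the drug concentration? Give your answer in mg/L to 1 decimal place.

f = (1/2)^(τ/t½) = (1/2)^(15/25) ≈ 0.6598.
C₀ = D/Vd = 1035/175 ≈ 5.914 mg/L.
Before the 5th dose, 4 doses have been given. Superposition: Cmin = C₀·(f + f² + … + f^4).
≈ 5.914 × (0.6598 + 0.4353 + 0.2872 + 0.1895) ≈ 5.914 × 1.5718 ≈ 9.296 mg/L.

9.3 mg/L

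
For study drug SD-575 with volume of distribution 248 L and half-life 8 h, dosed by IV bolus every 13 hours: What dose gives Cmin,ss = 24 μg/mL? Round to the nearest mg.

τ/t½ = 13/8 ≈ 1.625, so f = (1/2)^(13/8) ≈ 0.324210.
Cmin,ss = (D/Vd)·f/(1−f), so D = Cmin,ss·Vd·(1−f)/f.
D = 24 × 248 × (1−f)/f ≈ 24 × 248 × 2.08442 ≈ 12406.47 mg.

12406 mg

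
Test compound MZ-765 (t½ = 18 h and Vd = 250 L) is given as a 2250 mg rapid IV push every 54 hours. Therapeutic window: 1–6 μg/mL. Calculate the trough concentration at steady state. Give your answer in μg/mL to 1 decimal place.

1.3 μg/mL

The dosing interval is 3 half-lives, so f = 2^(−3) = 0.125.
At steady state, R = 1/(1 − 0.125) = 8/7.
Single-dose peak C₀ = D/Vd = 2250/250 = 9 μg/mL.
Steady-state peak Cmax,ss = C₀·R = 9 × 8/7 ≈ 10.286 μg/mL.
Steady-state trough Cmin,ss = Cmax,ss·f ≈ 10.286 × 0.125 ≈ 1.286 μg/mL.
Trough 1.3 μg/mL vs MEC 1 μg/mL: adequate.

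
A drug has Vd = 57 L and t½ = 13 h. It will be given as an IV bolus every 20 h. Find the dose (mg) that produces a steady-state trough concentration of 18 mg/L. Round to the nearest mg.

1954 mg

τ/t½ = 20/13 ≈ 1.5385, so f = (1/2)^(20/13) ≈ 0.344252.
Cmin,ss = (D/Vd)·f/(1−f), so D = Cmin,ss·Vd·(1−f)/f.
D = 18 × 57 × (1−f)/f ≈ 18 × 57 × 1.90485 ≈ 1954.38 mg.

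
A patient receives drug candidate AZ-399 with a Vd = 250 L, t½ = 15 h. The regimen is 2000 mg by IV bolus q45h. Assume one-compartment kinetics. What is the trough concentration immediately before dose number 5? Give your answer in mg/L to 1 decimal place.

1.1 mg/L

f = (1/2)^(τ/t½) = (1/2)^(45/15) ≈ 0.1250.
C₀ = D/Vd = 2000/250 ≈ 8.000 mg/L.
Before the 5th dose, 4 doses have been given. Superposition: Cmin = C₀·(f + f² + … + f^4).
≈ 8.000 × (0.1250 + 0.0156 + 0.0020 + 0.0002) ≈ 8.000 × 0.1428 ≈ 1.142 mg/L.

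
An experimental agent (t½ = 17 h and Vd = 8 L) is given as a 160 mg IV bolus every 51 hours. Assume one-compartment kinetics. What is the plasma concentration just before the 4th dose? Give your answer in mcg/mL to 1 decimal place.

2.9 mcg/mL

f = (1/2)^(τ/t½) = (1/2)^(51/17) ≈ 0.1250.
C₀ = D/Vd = 160/8 ≈ 20.000 mcg/mL.
Before the 4th dose, 3 doses have been given. Superposition: Cmin = C₀·(f + f² + … + f^3).
≈ 20.000 × (0.1250 + 0.0156 + 0.0020) ≈ 20.000 × 0.1426 ≈ 2.852 mcg/mL.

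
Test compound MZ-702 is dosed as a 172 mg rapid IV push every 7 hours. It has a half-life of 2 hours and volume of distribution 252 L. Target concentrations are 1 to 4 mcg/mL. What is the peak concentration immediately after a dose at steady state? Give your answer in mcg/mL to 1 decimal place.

τ/t½ = 7/2 ≈ 3.5, so fraction remaining f = (1/2)^(7/2) ≈ 0.0884.
Accumulation ratio R = 1/(1 − f) ≈ 1/0.9116 ≈ 1.0970.
Each bolus raises the concentration by D/Vd = 172/252 ≈ 0.683 mcg/mL.
Steady-state peak Cmax,ss = C₀·R ≈ 0.683 × 1.0970 ≈ 0.749 mcg/mL.
Peak 0.7 mcg/mL vs MTC 4 mcg/mL: below toxic threshold.

0.7 mcg/mL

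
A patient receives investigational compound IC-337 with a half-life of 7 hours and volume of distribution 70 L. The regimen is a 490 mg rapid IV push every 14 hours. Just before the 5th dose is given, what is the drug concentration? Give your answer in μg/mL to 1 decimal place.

2.3 μg/mL

f = (1/2)^(τ/t½) = (1/2)^(14/7) ≈ 0.2500.
C₀ = D/Vd = 490/70 ≈ 7.000 μg/mL.
Before the 5th dose, 4 doses have been given. Superposition: Cmin = C₀·(f + f² + … + f^4).
≈ 7.000 × (0.2500 + 0.0625 + 0.0156 + 0.0039) ≈ 7.000 × 0.3320 ≈ 2.324 μg/mL.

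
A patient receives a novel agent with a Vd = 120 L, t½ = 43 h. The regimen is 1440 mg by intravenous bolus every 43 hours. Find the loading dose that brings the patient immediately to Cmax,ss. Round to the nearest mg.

f = (1/2)^(43/43) ≈ 0.500000; accumulation ratio R = 1/(1−f) ≈ 2.00000.
Loading dose to hit Cmax,ss on first dose: D_load = D_maint·R ≈ 1440 × 2.00000 ≈ 2880.00 mg.

2880 mg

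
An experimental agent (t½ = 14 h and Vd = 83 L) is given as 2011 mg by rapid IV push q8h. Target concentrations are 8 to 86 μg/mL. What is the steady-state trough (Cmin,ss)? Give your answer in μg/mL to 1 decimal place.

49.9 μg/mL

τ/t½ = 8/14 ≈ 0.57143, so fraction remaining f = (1/2)^(8/14) ≈ 0.6730.
Accumulation ratio R = 1/(1 − f) ≈ 1/0.3270 ≈ 3.0581.
Each bolus raises the concentration by D/Vd = 2011/83 ≈ 24.229 μg/mL.
Cmax,ss = C₀/(1 − f) ≈ 24.229/0.3270 ≈ 74.095 μg/mL.
Steady-state trough Cmin,ss = Cmax,ss·f ≈ 74.095 × 0.6730 ≈ 49.866 μg/mL.
Trough 49.9 μg/mL vs MEC 8 μg/mL: adequate.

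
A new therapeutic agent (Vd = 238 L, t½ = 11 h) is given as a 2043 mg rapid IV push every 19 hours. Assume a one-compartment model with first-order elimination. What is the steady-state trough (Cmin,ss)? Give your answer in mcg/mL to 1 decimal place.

3.7 mcg/mL

τ/t½ = 19/11 ≈ 1.7273, so fraction remaining f = (1/2)^(19/11) ≈ 0.3020.
Each bolus raises the concentration by D/Vd = 2043/238 ≈ 8.584 mcg/mL.
Steady-state trough Cmin,ss = C₀·f/(1−f) ≈ 8.584 × 0.3020/0.6980 ≈ 3.714 mcg/mL.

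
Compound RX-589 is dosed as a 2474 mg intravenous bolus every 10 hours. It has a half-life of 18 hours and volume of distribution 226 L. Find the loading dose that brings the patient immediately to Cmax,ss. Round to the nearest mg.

7741 mg

f = (1/2)^(10/18) ≈ 0.680395; accumulation ratio R = 1/(1−f) ≈ 3.12886.
Loading dose to hit Cmax,ss on first dose: D_load = D_maint·R ≈ 2474 × 3.12886 ≈ 7740.80 mg.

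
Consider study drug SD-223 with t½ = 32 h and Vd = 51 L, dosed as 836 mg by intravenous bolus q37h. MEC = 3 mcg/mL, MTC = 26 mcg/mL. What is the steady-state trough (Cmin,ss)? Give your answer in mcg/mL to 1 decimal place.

13.3 mcg/mL

τ/t½ = 37/32 ≈ 1.1562, so fraction remaining f = (1/2)^(37/32) ≈ 0.4487.
Single-dose peak C₀ = D/Vd = 836/51 ≈ 16.392 mcg/mL.
Steady-state trough Cmin,ss = C₀·f/(1−f) ≈ 16.392 × 0.4487/0.5513 ≈ 13.341 mcg/mL.
Trough 13.3 mcg/mL vs MEC 3 mcg/mL: adequate.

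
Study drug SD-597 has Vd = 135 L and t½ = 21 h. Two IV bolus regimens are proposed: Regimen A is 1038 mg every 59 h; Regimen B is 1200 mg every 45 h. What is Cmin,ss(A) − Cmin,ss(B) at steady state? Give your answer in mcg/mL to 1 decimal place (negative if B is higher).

-1.3 mcg/mL

Regimen A: f = (1/2)^(59/21) ≈ 0.1426; Cmin,ss = (1038/135)·f/(1−f) ≈ 1.279 mcg/mL.
Regimen B: f = (1/2)^(45/21) ≈ 0.2264; Cmin,ss = (1200/135)·f/(1−f) ≈ 2.601 mcg/mL.
Difference ≈ 1.279 − 2.601 ≈ -1.322 mcg/mL.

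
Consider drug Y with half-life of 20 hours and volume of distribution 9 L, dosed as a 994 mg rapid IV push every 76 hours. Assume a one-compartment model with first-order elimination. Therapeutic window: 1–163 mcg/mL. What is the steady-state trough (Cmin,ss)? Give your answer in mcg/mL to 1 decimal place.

8.5 mcg/mL

k = ln2/t½ = ln2/20 ≈ 0.034657 h⁻¹; fraction remaining f = e^(−kτ) = e^(−0.034657×76) ≈ 0.0718.
Each bolus raises the concentration by D/Vd = 994/9 ≈ 110.444 mcg/mL.
Steady-state trough Cmin,ss = C₀·f/(1−f) ≈ 110.444 × 0.0718/0.9282 ≈ 8.543 mcg/mL.
Trough 8.5 mcg/mL vs MEC 1 mcg/mL: adequate.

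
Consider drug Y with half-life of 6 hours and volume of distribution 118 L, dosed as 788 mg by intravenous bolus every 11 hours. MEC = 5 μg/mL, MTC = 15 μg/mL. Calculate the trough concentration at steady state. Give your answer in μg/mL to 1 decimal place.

2.6 μg/mL

Over one 11-h interval, 11/6 ≈ 1.8333 half-lives elapse, leaving f ≈ 0.2806 of each dose.
Single-dose peak C₀ = D/Vd = 788/118 ≈ 6.678 μg/mL.
Steady-state trough Cmin,ss = C₀·f/(1−f) ≈ 6.678 × 0.2806/0.7194 ≈ 2.605 μg/mL.
Trough 2.6 μg/mL vs MEC 5 μg/mL: subtherapeutic.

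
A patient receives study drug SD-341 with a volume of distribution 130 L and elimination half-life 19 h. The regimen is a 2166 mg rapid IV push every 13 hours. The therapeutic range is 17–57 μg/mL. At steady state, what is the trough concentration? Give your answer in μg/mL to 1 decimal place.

27.5 μg/mL

τ/t½ = 13/19 ≈ 0.68421, so fraction remaining f = (1/2)^(13/19) ≈ 0.6223.
Single-dose peak C₀ = D/Vd = 2166/130 ≈ 16.662 μg/mL.
Steady-state trough Cmin,ss = C₀·f/(1−f) ≈ 16.662 × 0.6223/0.3777 ≈ 27.452 μg/mL.
Trough 27.5 μg/mL vs MEC 17 μg/mL: adequate.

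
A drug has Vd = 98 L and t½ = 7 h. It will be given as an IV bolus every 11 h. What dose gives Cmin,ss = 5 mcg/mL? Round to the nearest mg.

τ/t½ = 11/7 ≈ 1.5714, so f = (1/2)^(11/7) ≈ 0.336475.
Cmin,ss = (D/Vd)·f/(1−f), so D = Cmin,ss·Vd·(1−f)/f.
D = 5 × 98 × (1−f)/f ≈ 5 × 98 × 1.97199 ≈ 966.28 mg.

966 mg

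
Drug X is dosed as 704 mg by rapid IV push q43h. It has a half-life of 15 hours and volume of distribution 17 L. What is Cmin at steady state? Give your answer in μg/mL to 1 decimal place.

6.6 μg/mL

τ/t½ = 43/15 ≈ 2.8667, so fraction remaining f = (1/2)^(43/15) ≈ 0.1371.
Accumulation ratio R = 1/(1 − f) ≈ 1/0.8629 ≈ 1.1589.
Each bolus raises the concentration by D/Vd = 704/17 ≈ 41.412 μg/mL.
Steady-state peak Cmax,ss = C₀·R ≈ 41.412 × 1.1589 ≈ 47.992 μg/mL.
Steady-state trough Cmin,ss = Cmax,ss·f ≈ 47.992 × 0.1371 ≈ 6.580 μg/mL.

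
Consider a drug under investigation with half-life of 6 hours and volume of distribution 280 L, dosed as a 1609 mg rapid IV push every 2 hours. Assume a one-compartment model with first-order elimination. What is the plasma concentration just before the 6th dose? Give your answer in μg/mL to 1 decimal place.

15.1 μg/mL

f = (1/2)^(τ/t½) = (1/2)^(2/6) ≈ 0.7937.
C₀ = D/Vd = 1609/280 ≈ 5.746 μg/mL.
Before the 6th dose, 5 doses have been given. Superposition: Cmin = C₀·(f + f² + … + f^5).
≈ 5.746 × (0.7937 + 0.6300 + 0.5000 + 0.3968 + 0.3150) ≈ 5.746 × 2.6355 ≈ 15.144 μg/mL.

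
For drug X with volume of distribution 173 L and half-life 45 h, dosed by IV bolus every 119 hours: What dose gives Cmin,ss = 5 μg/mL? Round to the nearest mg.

4543 mg

τ/t½ = 119/45 ≈ 2.6444, so f = (1/2)^(119/45) ≈ 0.159935.
Cmin,ss = (D/Vd)·f/(1−f), so D = Cmin,ss·Vd·(1−f)/f.
D = 5 × 173 × (1−f)/f ≈ 5 × 173 × 5.25254 ≈ 4543.45 mg.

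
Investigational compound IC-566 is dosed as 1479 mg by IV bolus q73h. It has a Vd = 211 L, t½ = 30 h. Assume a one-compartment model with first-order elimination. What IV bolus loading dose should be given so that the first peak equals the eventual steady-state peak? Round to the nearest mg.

1815 mg

f = (1/2)^(73/30) ≈ 0.185137; accumulation ratio R = 1/(1−f) ≈ 1.22720.
Loading dose to hit Cmax,ss on first dose: D_load = D_maint·R ≈ 1479 × 1.22720 ≈ 1815.03 mg.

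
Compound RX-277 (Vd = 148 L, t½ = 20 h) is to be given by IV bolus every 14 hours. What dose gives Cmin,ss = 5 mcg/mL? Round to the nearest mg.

462 mg

τ/t½ = 14/20 ≈ 0.7, so f = (1/2)^(14/20) ≈ 0.615572.
Cmin,ss = (D/Vd)·f/(1−f), so D = Cmin,ss·Vd·(1−f)/f.
D = 5 × 148 × (1−f)/f ≈ 5 × 148 × 0.62451 ≈ 462.14 mg.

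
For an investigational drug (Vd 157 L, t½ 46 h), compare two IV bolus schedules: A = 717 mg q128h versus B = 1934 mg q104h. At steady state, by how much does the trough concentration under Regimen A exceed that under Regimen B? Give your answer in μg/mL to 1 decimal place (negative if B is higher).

-2.5 μg/mL

Regimen A: f = (1/2)^(128/46) ≈ 0.1453; Cmin,ss = (717/157)·f/(1−f) ≈ 0.776 μg/mL.
Regimen B: f = (1/2)^(104/46) ≈ 0.2086; Cmin,ss = (1934/157)·f/(1−f) ≈ 3.247 μg/mL.
Difference ≈ 0.776 − 3.247 ≈ -2.471 μg/mL.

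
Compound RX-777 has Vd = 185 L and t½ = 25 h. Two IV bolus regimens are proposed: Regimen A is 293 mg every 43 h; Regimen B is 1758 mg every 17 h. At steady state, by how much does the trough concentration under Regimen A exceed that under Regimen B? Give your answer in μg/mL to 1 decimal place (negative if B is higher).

Regimen A: f = (1/2)^(43/25) ≈ 0.3035; Cmin,ss = (293/185)·f/(1−f) ≈ 0.690 μg/mL.
Regimen B: f = (1/2)^(17/25) ≈ 0.6242; Cmin,ss = (1758/185)·f/(1−f) ≈ 15.784 μg/mL.
Difference ≈ 0.690 − 15.784 ≈ -15.094 μg/mL.

-15.1 μg/mL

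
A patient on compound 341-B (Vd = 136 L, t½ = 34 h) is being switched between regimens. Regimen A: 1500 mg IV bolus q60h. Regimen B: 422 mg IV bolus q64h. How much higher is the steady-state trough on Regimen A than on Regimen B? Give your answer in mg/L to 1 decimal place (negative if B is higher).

3.4 mg/L

Regimen A: f = (1/2)^(60/34) ≈ 0.2943; Cmin,ss = (1500/136)·f/(1−f) ≈ 4.600 mg/L.
Regimen B: f = (1/2)^(64/34) ≈ 0.2712; Cmin,ss = (422/136)·f/(1−f) ≈ 1.155 mg/L.
Difference ≈ 4.600 − 1.155 ≈ 3.445 mg/L.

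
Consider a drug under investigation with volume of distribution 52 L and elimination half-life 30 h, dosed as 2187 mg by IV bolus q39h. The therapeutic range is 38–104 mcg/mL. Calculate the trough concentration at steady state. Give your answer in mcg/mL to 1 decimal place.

28.8 mcg/mL

Over one 39-h interval, 39/30 ≈ 1.3 half-lives elapse, leaving f ≈ 0.4061 of each dose.
Accumulation ratio R = 1/(1 − f) ≈ 1/0.5939 ≈ 1.6838.
Single-dose peak C₀ = D/Vd = 2187/52 ≈ 42.058 mcg/mL.
Cmax,ss = C₀/(1 − f) ≈ 42.058/0.5939 ≈ 70.817 mcg/mL.
Steady-state trough Cmin,ss = Cmax,ss·f ≈ 70.817 × 0.4061 ≈ 28.759 mcg/mL.
Trough 28.8 mcg/mL vs MEC 38 mcg/mL: subtherapeutic.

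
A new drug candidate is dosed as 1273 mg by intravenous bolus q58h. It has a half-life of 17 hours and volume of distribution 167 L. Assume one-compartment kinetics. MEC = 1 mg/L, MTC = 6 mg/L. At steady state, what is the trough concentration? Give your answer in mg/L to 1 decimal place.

0.8 mg/L

k = ln2/t½ = ln2/17 ≈ 0.040773 h⁻¹; fraction remaining f = e^(−kτ) = e^(−0.040773×58) ≈ 0.0940.
Accumulation ratio R = 1/(1 − f) ≈ 1/0.9060 ≈ 1.1038.
Single-dose peak C₀ = D/Vd = 1273/167 ≈ 7.623 mg/L.
Cmax,ss = C₀/(1 − f) ≈ 7.623/0.9060 ≈ 8.414 mg/L.
Steady-state trough Cmin,ss = Cmax,ss·f ≈ 8.414 × 0.0940 ≈ 0.791 mg/L.
Trough 0.8 mg/L vs MEC 1 mg/L: subtherapeutic.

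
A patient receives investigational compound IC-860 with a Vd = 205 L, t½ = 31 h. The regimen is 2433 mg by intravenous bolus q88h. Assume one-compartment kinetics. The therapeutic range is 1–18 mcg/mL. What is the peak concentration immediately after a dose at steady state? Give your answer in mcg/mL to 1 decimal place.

13.8 mcg/mL

k = ln2/t½ = ln2/31 ≈ 0.022360 h⁻¹; fraction remaining f = e^(−kτ) = e^(−0.022360×88) ≈ 0.1398.
At steady state, accumulation factor R = 1/(1 − e^(−kτ)) ≈ 1.1625.
Single-dose peak C₀ = D/Vd = 2433/205 ≈ 11.868 mcg/mL.
Steady-state peak Cmax,ss = C₀·R ≈ 11.868 × 1.1625 ≈ 13.797 mcg/mL.
Peak 13.8 mcg/mL vs MTC 18 mcg/mL: below toxic threshold.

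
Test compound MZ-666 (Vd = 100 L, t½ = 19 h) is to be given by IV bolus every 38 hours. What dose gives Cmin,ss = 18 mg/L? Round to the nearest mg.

5400 mg

τ/t½ = 38/19 ≈ 2, so f = (1/2)^(38/19) ≈ 0.250000.
Cmin,ss = (D/Vd)·f/(1−f), so D = Cmin,ss·Vd·(1−f)/f.
D = 18 × 100 × (1−f)/f ≈ 18 × 100 × 3.00000 ≈ 5400.00 mg.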